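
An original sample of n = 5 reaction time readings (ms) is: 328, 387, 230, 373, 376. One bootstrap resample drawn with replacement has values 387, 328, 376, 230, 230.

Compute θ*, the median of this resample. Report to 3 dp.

Sorted: 230, 230, 328, 376, 387
Median = middle value = 328.000

θ* = 328.000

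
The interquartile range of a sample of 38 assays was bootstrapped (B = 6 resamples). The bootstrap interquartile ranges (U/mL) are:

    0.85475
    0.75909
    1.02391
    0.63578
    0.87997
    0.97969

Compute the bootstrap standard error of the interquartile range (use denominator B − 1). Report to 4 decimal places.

Bootstrap SE is the standard deviation of the 6 replicate interquartile ranges.
Mean of replicates: (0.85475 + 0.75909 + 1.02391 + 0.63578 + 0.87997 + 0.97969) / 6 = 5.133190 / 6 = 0.855532
Sum of squared deviations: (−0.000782)² + (−0.096442)² + (+0.168378)² + (−0.219752)² + (+0.024438)² + (+0.124158)² = 0.101956
Variance = 0.101956 / 5 = 0.020391
SE* = √0.020391

SE* = 0.1428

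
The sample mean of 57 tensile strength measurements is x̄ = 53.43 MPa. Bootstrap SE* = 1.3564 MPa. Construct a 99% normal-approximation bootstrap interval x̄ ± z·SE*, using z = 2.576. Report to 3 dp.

(49.936, 56.924)

Margin = 2.576 × 1.3564 = 3.4941
Interval: 53.43 ± 3.4941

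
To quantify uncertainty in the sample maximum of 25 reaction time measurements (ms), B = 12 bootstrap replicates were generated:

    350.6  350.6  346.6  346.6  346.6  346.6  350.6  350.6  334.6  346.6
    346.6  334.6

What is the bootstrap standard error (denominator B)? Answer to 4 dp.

Bootstrap SE is the standard deviation of the 12 replicate maximums.
Mean of replicates: (350.6 + 350.6 + 346.6 + 346.6 + 346.6 + 346.6 + 350.6 + 350.6 + 334.6 + 346.6 + 346.6 + 334.6) / 12 = 4151.20000 / 12 = 345.93333
Sum of squared deviations: (+4.66667)² + (+4.66667)² + (+0.66667)² + (+0.66667)² + (+0.66667)² + (+0.66667)² + (+4.66667)² + (+4.66667)² + (−11.33333)² + (+0.66667)² + (+0.66667)² + (−11.33333)² = 346.66667
Variance = 346.66667 / 12 = 28.88889
SE* = √28.88889

SE* = 5.3748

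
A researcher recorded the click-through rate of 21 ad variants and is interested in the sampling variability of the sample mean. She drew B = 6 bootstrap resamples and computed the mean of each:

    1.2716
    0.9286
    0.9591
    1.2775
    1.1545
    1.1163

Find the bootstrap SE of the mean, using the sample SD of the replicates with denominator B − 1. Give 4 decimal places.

SE* = 0.1493

Bootstrap SE is the standard deviation of the 6 replicate means.
Mean of replicates: (1.2716 + 0.9286 + 0.9591 + 1.2775 + 1.1545 + 1.1163) / 6 = 6.70760 / 6 = 1.11793
Sum of squared deviations: (+0.15367)² + (−0.18933)² + (−0.15883)² + (+0.15957)² + (+0.03657)² + (−0.00163)² = 0.11149
Variance = 0.11149 / 5 = 0.02230
SE* = √0.02230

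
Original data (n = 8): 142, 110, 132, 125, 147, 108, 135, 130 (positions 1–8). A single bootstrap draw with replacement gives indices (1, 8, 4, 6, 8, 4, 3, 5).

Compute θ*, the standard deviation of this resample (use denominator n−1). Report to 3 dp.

θ* = 11.777

Resample values: 142, 130, 125, 108, 130, 125, 132, 147.
Mean = 129.8750; sum of squared deviations = 970.8750
s² = 970.8750 / 7 = 138.6964
s = √138.6964 = 11.777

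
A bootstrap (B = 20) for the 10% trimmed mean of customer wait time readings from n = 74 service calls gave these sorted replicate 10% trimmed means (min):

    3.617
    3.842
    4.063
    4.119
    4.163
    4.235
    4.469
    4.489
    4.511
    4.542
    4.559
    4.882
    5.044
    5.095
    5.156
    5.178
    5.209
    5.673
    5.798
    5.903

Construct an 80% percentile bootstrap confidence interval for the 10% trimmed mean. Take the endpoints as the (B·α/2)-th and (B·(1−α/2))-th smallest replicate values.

(3.842, 5.673)

α = 0.20; lower rank = 20 × 0.100 = 2; upper rank = 20 × 0.900 = 18.
The 2nd smallest replicate is 3.842; the 18th is 5.673.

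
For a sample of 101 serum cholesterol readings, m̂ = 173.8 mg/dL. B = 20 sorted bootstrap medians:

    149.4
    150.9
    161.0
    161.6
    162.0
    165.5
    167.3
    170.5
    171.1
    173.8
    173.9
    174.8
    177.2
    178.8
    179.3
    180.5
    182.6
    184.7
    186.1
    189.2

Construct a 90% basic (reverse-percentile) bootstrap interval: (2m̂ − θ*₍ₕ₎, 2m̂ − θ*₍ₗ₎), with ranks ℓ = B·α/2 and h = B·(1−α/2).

(161.5, 198.2)

Percentile endpoints at ranks 1 and 19: θ*₍1₎ = 149.4, θ*₍19₎ = 186.1.
Basic interval reflects these around m̂:
  lower = 2 × 173.8 − 186.1 = 161.5
  upper = 2 × 173.8 − 149.4 = 198.2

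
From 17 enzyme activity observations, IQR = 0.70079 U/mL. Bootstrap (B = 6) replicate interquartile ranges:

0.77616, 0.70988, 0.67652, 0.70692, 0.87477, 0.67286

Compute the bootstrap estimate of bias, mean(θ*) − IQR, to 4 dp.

mean(θ*) = (0.77616 + 0.70988 + 0.67652 + 0.70692 + 0.87477 + 0.67286) / 6 = 0.73618
bias = 0.73618 − 0.70079

bias = +0.0354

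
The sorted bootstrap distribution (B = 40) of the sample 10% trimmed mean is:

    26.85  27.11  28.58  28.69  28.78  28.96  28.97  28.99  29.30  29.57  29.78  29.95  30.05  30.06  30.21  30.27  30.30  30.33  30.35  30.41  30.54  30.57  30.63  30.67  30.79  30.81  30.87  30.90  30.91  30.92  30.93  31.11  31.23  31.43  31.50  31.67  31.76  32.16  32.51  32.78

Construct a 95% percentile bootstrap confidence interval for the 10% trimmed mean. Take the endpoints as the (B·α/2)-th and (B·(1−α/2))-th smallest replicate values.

(26.85, 32.51)

α = 0.05; lower rank = 40 × 0.025 = 1; upper rank = 40 × 0.975 = 39.
The 1st smallest replicate is 26.85; the 39th is 32.51.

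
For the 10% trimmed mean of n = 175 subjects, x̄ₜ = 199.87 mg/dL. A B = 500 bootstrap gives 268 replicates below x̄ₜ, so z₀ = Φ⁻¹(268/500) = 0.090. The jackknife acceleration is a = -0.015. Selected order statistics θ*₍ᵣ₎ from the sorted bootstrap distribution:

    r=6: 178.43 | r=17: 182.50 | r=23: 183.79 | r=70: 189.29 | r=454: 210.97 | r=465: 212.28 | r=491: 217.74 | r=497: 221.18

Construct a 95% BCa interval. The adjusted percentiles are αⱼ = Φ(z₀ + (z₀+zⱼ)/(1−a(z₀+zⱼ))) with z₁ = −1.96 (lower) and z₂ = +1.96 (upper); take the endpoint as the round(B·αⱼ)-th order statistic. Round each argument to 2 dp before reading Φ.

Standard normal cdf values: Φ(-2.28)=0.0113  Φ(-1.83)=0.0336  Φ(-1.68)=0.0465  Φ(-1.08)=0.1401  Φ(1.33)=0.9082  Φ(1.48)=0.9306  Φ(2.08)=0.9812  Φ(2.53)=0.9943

Lower: z₀ + z₁ = 0.090 + (-1.960) = -1.870; 1 − a(z₀+z₁) = 1 − (-0.015)(-1.870) = 0.9719; argument = 0.090 + (-1.870)/0.9719 = -1.8340 → -1.83.
α₁ = Φ(-1.83) = 0.0336; rank = round(500 × 0.0336) = 17; θ*₍17₎ = 182.50.
Upper: z₀ + z₂ = 2.050; 1 − a(z₀+z₂) = 1.0308; argument = 2.0788 → 2.08; α₂ = 0.9812; rank = 491; θ*₍491₎ = 217.74.

(182.50, 217.74)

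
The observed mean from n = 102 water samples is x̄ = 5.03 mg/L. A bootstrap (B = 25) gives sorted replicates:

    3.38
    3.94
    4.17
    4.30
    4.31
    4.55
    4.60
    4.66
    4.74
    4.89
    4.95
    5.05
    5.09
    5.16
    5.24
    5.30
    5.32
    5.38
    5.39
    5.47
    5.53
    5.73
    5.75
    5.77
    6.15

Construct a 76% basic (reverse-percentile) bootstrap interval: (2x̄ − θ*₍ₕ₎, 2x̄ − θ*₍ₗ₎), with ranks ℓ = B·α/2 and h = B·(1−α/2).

(4.33, 5.89)

Percentile endpoints at ranks 3 and 22: θ*₍3₎ = 4.17, θ*₍22₎ = 5.73.
Basic interval reflects these around x̄:
  lower = 2 × 5.03 − 5.73 = 4.33
  upper = 2 × 5.03 − 4.17 = 5.89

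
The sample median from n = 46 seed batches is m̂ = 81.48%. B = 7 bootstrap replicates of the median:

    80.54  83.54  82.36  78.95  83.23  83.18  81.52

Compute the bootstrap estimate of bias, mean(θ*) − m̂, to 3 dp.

mean(θ*) = (80.54 + 83.54 + 82.36 + 78.95 + 83.23 + 83.18 + 81.52) / 7 = 81.9029
bias = 81.9029 − 81.48

bias = +0.423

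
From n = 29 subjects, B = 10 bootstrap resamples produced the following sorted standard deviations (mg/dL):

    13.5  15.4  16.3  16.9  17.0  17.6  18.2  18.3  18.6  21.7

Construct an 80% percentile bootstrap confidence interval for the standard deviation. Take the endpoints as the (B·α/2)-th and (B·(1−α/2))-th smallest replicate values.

α = 0.20; lower rank = 10 × 0.100 = 1; upper rank = 10 × 0.900 = 9.
The 1st smallest replicate is 13.5; the 9th is 18.6.

(13.5, 18.6)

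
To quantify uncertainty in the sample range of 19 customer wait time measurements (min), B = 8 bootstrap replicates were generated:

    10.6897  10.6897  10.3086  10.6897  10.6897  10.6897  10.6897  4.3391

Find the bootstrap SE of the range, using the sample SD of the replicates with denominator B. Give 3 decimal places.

Bootstrap SE is the standard deviation of the 8 replicate ranges.
Mean of replicates: (10.6897 + 10.6897 + 10.3086 + 10.6897 + 10.6897 + 10.6897 + 10.6897 + 4.3391) / 8 = 78.78590 / 8 = 9.84824
Sum of squared deviations: (+0.84146)² + (+0.84146)² + (+0.46036)² + (+0.84146)² + (+0.84146)² + (+0.84146)² + (+0.84146)² + (−5.50914)² = 34.81088
Variance = 34.81088 / 8 = 4.35136
SE* = √4.35136

SE* = 2.086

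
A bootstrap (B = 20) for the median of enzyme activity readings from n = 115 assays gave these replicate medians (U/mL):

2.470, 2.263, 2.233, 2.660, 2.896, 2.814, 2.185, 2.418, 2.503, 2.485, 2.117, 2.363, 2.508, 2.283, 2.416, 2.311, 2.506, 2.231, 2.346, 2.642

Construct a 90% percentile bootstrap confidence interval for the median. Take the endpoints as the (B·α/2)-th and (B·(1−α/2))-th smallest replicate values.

(2.117, 2.814)

Sorted replicates: 2.117, 2.185, 2.231, 2.233, 2.263, 2.283, 2.311, 2.346, 2.363, 2.416, 2.418, 2.470, 2.485, 2.503, 2.506, 2.508, 2.642, 2.660, 2.814, 2.896
α = 0.10; lower rank = 20 × 0.050 = 1; upper rank = 20 × 0.950 = 19.
The 1st smallest replicate is 2.117; the 19th is 2.814.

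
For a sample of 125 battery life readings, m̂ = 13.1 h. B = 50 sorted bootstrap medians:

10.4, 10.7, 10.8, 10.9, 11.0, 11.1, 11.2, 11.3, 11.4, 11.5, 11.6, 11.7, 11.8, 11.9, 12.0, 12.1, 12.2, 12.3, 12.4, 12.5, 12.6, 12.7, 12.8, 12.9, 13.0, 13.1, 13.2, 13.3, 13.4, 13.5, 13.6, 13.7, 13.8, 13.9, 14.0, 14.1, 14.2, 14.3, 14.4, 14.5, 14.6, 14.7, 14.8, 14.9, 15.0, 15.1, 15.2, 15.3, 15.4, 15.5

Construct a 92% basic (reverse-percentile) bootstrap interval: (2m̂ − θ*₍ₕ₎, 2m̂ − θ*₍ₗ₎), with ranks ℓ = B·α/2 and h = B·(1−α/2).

(10.9, 15.5)

Percentile endpoints at ranks 2 and 48: θ*₍2₎ = 10.7, θ*₍48₎ = 15.3.
Basic interval reflects these around m̂:
  lower = 2 × 13.1 − 15.3 = 10.9
  upper = 2 × 13.1 − 10.7 = 15.5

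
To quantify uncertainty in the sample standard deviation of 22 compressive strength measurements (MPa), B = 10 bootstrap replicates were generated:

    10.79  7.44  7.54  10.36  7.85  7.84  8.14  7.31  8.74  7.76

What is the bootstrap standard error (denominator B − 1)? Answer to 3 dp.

Bootstrap SE is the standard deviation of the 10 replicate standard deviations.
Mean of replicates: (10.79 + 7.44 + 7.54 + 10.36 + 7.85 + 7.84 + 8.14 + 7.31 + 8.74 + 7.76) / 10 = 83.7700 / 10 = 8.3770
Sum of squared deviations: (+2.4130)² + (−0.9370)² + (−0.8370)² + (+1.9830)² + (−0.5270)² + (−0.5370)² + (−0.2370)² + (−1.0670)² + (+0.3630)² + (−0.6170)² = 13.6066
Variance = 13.6066 / 9 = 1.5118
SE* = √1.5118

SE* = 1.230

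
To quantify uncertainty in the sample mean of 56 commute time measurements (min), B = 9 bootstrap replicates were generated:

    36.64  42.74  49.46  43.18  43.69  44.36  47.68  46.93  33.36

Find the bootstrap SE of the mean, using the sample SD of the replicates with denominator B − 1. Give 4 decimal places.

Bootstrap SE is the standard deviation of the 9 replicate means.
Mean of replicates: (36.64 + 42.74 + 49.46 + 43.18 + 43.69 + 44.36 + 47.68 + 46.93 + 33.36) / 9 = 388.04000 / 9 = 43.11556
Sum of squared deviations: (−6.47556)² + (−0.37556)² + (+6.34444)² + (+0.06444)² + (+0.57444)² + (+1.24444)² + (+4.56444)² + (+3.81444)² + (−9.75556)² = 214.76362
Variance = 214.76362 / 8 = 26.84545
SE* = √26.84545

SE* = 5.1813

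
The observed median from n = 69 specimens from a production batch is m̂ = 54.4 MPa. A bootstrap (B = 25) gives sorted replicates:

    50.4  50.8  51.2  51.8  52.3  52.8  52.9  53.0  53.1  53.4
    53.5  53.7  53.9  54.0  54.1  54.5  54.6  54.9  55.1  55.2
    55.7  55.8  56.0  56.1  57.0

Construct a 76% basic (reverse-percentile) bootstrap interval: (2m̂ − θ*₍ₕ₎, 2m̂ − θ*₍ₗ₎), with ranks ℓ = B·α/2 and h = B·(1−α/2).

(53.0, 57.6)

Percentile endpoints at ranks 3 and 22: θ*₍3₎ = 51.2, θ*₍22₎ = 55.8.
Basic interval reflects these around m̂:
  lower = 2 × 54.4 − 55.8 = 53.0
  upper = 2 × 54.4 − 51.2 = 57.6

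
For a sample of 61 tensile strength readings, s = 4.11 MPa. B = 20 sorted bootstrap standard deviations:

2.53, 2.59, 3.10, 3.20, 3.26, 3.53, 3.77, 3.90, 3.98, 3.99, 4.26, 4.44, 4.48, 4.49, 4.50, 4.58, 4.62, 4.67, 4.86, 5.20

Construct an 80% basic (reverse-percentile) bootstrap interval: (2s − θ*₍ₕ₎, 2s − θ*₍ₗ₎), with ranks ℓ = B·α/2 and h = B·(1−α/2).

Percentile endpoints at ranks 2 and 18: θ*₍2₎ = 2.59, θ*₍18₎ = 4.67.
Basic interval reflects these around s:
  lower = 2 × 4.11 − 4.67 = 3.55
  upper = 2 × 4.11 − 2.59 = 5.63

(3.55, 5.63)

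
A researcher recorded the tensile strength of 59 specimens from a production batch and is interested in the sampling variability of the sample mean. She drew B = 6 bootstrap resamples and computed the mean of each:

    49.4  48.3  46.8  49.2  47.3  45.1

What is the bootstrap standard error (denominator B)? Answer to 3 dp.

SE* = 1.485

Bootstrap SE is the standard deviation of the 6 replicate means.
Mean of replicates: (49.4 + 48.3 + 46.8 + 49.2 + 47.3 + 45.1) / 6 = 286.1000 / 6 = 47.6833
Sum of squared deviations: (+1.7167)² + (+0.6167)² + (−0.8833)² + (+1.5167)² + (−0.3833)² + (−2.5833)² = 13.2283
Variance = 13.2283 / 6 = 2.2047
SE* = √2.2047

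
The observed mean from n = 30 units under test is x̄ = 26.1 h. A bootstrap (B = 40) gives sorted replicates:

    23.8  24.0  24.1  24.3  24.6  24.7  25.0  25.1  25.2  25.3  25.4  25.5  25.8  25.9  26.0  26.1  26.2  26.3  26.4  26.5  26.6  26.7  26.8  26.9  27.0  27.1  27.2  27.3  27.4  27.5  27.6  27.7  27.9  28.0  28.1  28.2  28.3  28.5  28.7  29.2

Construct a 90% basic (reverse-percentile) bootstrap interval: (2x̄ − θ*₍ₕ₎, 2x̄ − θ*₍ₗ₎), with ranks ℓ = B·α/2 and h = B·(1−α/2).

Percentile endpoints at ranks 2 and 38: θ*₍2₎ = 24.0, θ*₍38₎ = 28.5.
Basic interval reflects these around x̄:
  lower = 2 × 26.1 − 28.5 = 23.7
  upper = 2 × 26.1 − 24.0 = 28.2

(23.7, 28.2)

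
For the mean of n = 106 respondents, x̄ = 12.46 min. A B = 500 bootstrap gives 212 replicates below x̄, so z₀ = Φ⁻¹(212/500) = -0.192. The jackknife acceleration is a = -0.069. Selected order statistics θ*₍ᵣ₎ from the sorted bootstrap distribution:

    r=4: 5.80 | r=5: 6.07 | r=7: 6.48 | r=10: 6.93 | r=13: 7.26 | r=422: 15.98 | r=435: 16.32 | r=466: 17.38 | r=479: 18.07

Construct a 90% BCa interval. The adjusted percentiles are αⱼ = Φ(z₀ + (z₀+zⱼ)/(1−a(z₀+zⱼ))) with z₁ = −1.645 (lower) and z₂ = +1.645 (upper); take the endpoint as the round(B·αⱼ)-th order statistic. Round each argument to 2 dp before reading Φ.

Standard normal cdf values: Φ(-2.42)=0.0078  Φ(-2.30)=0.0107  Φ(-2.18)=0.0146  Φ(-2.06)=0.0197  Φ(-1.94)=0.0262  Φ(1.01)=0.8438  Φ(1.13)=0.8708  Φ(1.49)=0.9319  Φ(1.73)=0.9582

(6.07, 16.32)

Lower: z₀ + z₁ = -0.192 + (-1.645) = -1.837; 1 − a(z₀+z₁) = 1 − (-0.069)(-1.837) = 0.8732; argument = -0.192 + (-1.837)/0.8732 = -2.2956 → -2.30.
α₁ = Φ(-2.30) = 0.0107; rank = round(500 × 0.0107) = 5; θ*₍5₎ = 6.07.
Upper: z₀ + z₂ = 1.453; 1 − a(z₀+z₂) = 1.1003; argument = 1.1286 → 1.13; α₂ = 0.8708; rank = 435; θ*₍435₎ = 16.32.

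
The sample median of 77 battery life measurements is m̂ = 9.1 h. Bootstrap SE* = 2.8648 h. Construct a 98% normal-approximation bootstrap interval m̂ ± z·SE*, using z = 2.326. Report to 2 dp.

(2.44, 15.76)

Margin = 2.326 × 2.8648 = 6.664
Interval: 9.1 ± 6.664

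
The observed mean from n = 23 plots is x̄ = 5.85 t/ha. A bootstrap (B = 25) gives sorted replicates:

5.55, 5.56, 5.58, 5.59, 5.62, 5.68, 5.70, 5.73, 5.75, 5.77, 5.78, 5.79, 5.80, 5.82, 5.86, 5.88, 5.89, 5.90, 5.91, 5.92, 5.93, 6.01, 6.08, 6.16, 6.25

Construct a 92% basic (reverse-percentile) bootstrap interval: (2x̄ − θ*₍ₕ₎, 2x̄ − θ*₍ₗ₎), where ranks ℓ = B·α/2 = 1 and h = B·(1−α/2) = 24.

(5.54, 6.15)

Percentile endpoints at ranks 1 and 24: θ*₍1₎ = 5.55, θ*₍24₎ = 6.16.
Basic interval reflects these around x̄:
  lower = 2 × 5.85 − 6.16 = 5.54
  upper = 2 × 5.85 − 5.55 = 6.15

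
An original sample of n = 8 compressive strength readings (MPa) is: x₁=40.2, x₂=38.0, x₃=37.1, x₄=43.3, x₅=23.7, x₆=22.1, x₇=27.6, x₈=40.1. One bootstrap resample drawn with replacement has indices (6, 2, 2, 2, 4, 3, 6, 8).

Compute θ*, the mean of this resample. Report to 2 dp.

θ* = 34.84

Resample values: 22.1, 38.0, 38.0, 38.0, 43.3, 37.1, 22.1, 40.1.
Mean = (22.1 + 38.0 + 38.0 + 38.0 + 43.3 + 37.1 + 22.1 + 40.1) / 8 = 278.70 / 8 = 34.84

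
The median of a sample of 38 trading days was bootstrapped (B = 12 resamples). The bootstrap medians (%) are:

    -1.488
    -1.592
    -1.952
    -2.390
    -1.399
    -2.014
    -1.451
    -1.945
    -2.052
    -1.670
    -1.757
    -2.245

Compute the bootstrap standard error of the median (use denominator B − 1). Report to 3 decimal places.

SE* = 0.321

Bootstrap SE is the standard deviation of the 12 replicate medians.
Mean of replicates: ((-1.488) + (-1.592) + (-1.952) + (-2.390) + (-1.399) + (-2.014) + (-1.451) + (-1.945) + (-2.052) + (-1.670) + (-1.757) + (-2.245)) / 12 = -21.9550 / 12 = -1.8296
Sum of squared deviations: (+0.3416)² + (+0.2376)² + (−0.1224)² + (−0.5604)² + (+0.4306)² + (−0.1844)² + (+0.3786)² + (−0.1154)² + (−0.2224)² + (+0.1596)² + (+0.0726)² + (−0.4154)² = 1.1310
Variance = 1.1310 / 11 = 0.1028
SE* = √0.1028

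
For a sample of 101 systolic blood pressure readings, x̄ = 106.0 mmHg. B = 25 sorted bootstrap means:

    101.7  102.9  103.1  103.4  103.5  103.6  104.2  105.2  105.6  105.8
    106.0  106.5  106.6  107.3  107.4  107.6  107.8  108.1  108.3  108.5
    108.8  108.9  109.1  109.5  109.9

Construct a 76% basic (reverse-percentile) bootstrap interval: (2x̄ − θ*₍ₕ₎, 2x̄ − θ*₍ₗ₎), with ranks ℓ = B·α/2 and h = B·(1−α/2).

Percentile endpoints at ranks 3 and 22: θ*₍3₎ = 103.1, θ*₍22₎ = 108.9.
Basic interval reflects these around x̄:
  lower = 2 × 106.0 − 108.9 = 103.1
  upper = 2 × 106.0 − 103.1 = 108.9

(103.1, 108.9)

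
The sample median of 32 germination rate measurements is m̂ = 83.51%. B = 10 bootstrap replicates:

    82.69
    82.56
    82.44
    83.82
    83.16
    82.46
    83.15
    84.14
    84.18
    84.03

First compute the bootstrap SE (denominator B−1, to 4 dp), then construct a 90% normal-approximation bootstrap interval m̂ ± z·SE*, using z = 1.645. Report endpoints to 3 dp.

Mean of replicates = 83.2630; sum of squared deviations = 4.6766; SE* = √(4.6766/9) = 0.7208
Margin = 1.645 × 0.7208 = 1.1857
Interval: 83.51 ± 1.1857

(82.324, 84.696)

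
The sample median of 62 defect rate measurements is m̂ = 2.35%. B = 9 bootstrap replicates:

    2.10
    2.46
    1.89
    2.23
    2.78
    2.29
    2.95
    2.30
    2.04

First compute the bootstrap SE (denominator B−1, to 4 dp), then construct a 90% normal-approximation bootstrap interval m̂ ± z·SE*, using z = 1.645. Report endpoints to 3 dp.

(1.784, 2.916)

Mean of replicates = 2.3378; sum of squared deviations = 0.9464; SE* = √(0.9464/8) = 0.3439
Margin = 1.645 × 0.3439 = 0.5657
Interval: 2.35 ± 0.5657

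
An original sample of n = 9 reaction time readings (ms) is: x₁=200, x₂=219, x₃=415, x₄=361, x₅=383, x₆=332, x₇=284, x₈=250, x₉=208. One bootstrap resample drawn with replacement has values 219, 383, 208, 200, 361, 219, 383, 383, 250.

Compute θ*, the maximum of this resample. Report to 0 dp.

Maximum = 383

θ* = 383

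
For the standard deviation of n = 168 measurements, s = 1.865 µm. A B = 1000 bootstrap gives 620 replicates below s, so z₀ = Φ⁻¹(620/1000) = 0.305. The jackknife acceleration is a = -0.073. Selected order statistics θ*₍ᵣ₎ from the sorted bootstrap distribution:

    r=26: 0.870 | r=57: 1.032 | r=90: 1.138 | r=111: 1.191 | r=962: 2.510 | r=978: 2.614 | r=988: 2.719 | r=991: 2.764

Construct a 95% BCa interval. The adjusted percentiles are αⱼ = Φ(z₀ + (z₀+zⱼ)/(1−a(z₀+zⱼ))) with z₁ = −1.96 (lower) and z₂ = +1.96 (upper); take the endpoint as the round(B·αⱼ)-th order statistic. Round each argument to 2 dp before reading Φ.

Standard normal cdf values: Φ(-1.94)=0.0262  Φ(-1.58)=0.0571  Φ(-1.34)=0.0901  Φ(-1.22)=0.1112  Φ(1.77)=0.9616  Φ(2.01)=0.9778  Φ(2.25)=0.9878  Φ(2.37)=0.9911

(1.032, 2.719)

Lower: z₀ + z₁ = 0.305 + (-1.960) = -1.655; 1 − a(z₀+z₁) = 1 − (-0.073)(-1.655) = 0.8792; argument = 0.305 + (-1.655)/0.8792 = -1.5774 → -1.58.
α₁ = Φ(-1.58) = 0.0571; rank = round(1000 × 0.0571) = 57; θ*₍57₎ = 1.032.
Upper: z₀ + z₂ = 2.265; 1 − a(z₀+z₂) = 1.1653; argument = 2.2486 → 2.25; α₂ = 0.9878; rank = 988; θ*₍988₎ = 2.719.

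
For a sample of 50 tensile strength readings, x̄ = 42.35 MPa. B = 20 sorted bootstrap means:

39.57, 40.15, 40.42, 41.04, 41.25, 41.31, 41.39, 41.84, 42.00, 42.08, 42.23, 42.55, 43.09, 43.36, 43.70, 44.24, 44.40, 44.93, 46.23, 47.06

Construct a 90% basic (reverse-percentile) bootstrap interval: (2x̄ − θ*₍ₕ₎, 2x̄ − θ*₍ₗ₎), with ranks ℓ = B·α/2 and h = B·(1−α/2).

Percentile endpoints at ranks 1 and 19: θ*₍1₎ = 39.57, θ*₍19₎ = 46.23.
Basic interval reflects these around x̄:
  lower = 2 × 42.35 − 46.23 = 38.47
  upper = 2 × 42.35 − 39.57 = 45.13

(38.47, 45.13)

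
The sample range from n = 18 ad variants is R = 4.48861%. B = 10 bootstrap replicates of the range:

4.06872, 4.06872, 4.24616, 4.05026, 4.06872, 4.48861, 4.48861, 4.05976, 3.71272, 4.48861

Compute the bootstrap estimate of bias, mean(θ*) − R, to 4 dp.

bias = −0.3145

mean(θ*) = (4.06872 + 4.06872 + 4.24616 + 4.05026 + 4.06872 + 4.48861 + 4.48861 + 4.05976 + 3.71272 + 4.48861) / 10 = 4.17409
bias = 4.17409 − 4.48861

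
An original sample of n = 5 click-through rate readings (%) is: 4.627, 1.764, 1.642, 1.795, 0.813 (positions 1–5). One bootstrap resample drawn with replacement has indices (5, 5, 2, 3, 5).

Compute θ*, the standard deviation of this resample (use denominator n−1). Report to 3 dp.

Resample values: 0.813, 0.813, 1.764, 1.642, 0.813.
Mean = 1.1690; sum of squared deviations = 0.9580
s² = 0.9580 / 4 = 0.2395
s = √0.2395 = 0.489

θ* = 0.489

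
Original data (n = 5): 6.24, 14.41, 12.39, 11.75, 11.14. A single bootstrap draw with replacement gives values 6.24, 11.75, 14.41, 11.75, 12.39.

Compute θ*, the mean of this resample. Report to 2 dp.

Mean = (6.24 + 11.75 + 14.41 + 11.75 + 12.39) / 5 = 56.540 / 5 = 11.31

θ* = 11.31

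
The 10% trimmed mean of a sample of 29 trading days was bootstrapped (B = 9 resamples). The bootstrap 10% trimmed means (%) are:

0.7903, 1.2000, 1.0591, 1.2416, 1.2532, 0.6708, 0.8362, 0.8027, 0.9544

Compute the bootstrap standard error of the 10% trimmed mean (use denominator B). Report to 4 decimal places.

SE* = 0.2060

Bootstrap SE is the standard deviation of the 9 replicate 10% trimmed means.
Mean of replicates: (0.7903 + 1.2000 + 1.0591 + 1.2416 + 1.2532 + 0.6708 + 0.8362 + 0.8027 + 0.9544) / 9 = 8.80830 / 9 = 0.97870
Sum of squared deviations: (−0.18840)² + (+0.22130)² + (+0.08040)² + (+0.26290)² + (+0.27450)² + (−0.30790)² + (−0.14250)² + (−0.17600)² + (−0.02430)² = 0.38207
Variance = 0.38207 / 9 = 0.04245
SE* = √0.04245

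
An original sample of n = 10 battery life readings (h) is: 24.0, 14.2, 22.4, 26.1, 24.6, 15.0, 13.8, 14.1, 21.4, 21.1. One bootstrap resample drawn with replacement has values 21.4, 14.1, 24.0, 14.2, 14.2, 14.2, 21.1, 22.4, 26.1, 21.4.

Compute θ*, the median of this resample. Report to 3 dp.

Sorted: 14.1, 14.2, 14.2, 14.2, 21.1, 21.4, 21.4, 22.4, 24.0, 26.1
Median = average of the two middle values = 21.250

θ* = 21.250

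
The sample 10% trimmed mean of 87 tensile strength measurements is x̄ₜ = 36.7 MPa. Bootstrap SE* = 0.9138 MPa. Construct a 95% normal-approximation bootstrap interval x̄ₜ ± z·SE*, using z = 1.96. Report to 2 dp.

(34.91, 38.49)

Margin = 1.96 × 0.9138 = 1.791
Interval: 36.7 ± 1.791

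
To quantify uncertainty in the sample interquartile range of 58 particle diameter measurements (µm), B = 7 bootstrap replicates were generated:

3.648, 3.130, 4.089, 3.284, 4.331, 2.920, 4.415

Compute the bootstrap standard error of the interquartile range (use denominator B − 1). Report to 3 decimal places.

SE* = 0.601

Bootstrap SE is the standard deviation of the 7 replicate interquartile ranges.
Mean of replicates: (3.648 + 3.130 + 4.089 + 3.284 + 4.331 + 2.920 + 4.415) / 7 = 25.8170 / 7 = 3.6881
Sum of squared deviations: (−0.0401)² + (−0.5581)² + (+0.4009)² + (−0.4041)² + (+0.6429)² + (−0.7681)² + (+0.7269)² = 2.1688
Variance = 2.1688 / 6 = 0.3615
SE* = √0.3615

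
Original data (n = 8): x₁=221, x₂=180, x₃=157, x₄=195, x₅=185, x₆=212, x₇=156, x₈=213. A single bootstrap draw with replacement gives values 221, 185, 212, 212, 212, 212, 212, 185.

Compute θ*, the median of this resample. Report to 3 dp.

θ* = 212.000

Sorted: 185, 185, 212, 212, 212, 212, 212, 221
Median = average of the two middle values = 212.000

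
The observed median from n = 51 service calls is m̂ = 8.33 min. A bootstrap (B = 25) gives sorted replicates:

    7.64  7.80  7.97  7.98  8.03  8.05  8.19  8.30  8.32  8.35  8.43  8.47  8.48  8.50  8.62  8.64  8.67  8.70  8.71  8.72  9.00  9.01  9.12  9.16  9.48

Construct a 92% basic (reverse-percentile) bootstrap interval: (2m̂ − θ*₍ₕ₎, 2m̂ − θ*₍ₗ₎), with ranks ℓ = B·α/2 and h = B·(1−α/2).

Percentile endpoints at ranks 1 and 24: θ*₍1₎ = 7.64, θ*₍24₎ = 9.16.
Basic interval reflects these around m̂:
  lower = 2 × 8.33 − 9.16 = 7.50
  upper = 2 × 8.33 − 7.64 = 9.02

(7.50, 9.02)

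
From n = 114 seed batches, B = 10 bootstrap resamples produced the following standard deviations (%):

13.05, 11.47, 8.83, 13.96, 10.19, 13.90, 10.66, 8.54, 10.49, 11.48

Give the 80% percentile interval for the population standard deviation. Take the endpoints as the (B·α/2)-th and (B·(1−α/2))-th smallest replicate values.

Sorted replicates: 8.54, 8.83, 10.19, 10.49, 10.66, 11.47, 11.48, 13.05, 13.90, 13.96
α = 0.20; lower rank = 10 × 0.100 = 1; upper rank = 10 × 0.900 = 9.
The 1st smallest replicate is 8.54; the 9th is 13.90.

(8.54, 13.90)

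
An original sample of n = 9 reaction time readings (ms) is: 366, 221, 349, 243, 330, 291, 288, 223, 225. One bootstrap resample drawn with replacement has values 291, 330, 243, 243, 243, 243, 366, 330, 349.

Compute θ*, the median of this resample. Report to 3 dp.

θ* = 291.000

Sorted: 243, 243, 243, 243, 291, 330, 330, 349, 366
Median = middle value = 291.000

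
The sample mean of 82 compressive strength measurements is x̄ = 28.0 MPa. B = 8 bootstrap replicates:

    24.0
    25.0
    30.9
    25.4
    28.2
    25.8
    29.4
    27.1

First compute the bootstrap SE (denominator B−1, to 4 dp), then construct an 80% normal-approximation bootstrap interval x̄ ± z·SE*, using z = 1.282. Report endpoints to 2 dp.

Mean of replicates = 26.9750; sum of squared deviations = 39.4150; SE* = √(39.4150/7) = 2.3729
Margin = 1.282 × 2.3729 = 3.042
Interval: 28.0 ± 3.042

(24.96, 31.04)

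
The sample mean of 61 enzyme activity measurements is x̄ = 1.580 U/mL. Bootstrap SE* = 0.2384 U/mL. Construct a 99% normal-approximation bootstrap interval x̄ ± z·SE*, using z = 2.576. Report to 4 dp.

(0.9659, 2.1941)

Margin = 2.576 × 0.2384 = 0.61412
Interval: 1.580 ± 0.61412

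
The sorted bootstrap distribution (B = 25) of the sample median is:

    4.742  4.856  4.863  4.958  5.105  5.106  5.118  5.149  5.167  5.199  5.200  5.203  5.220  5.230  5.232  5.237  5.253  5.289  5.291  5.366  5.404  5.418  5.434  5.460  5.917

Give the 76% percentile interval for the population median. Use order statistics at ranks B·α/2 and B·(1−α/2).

(4.863, 5.418)

α = 0.24; lower rank = 25 × 0.120 = 3; upper rank = 25 × 0.880 = 22.
The 3rd smallest replicate is 4.863; the 22nd is 5.418.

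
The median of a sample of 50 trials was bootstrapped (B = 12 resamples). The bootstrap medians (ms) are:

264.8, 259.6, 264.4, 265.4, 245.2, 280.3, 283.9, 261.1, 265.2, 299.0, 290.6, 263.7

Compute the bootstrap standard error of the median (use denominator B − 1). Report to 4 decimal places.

Bootstrap SE is the standard deviation of the 12 replicate medians.
Mean of replicates: (264.8 + 259.6 + 264.4 + 265.4 + 245.2 + 280.3 + 283.9 + 261.1 + 265.2 + 299.0 + 290.6 + 263.7) / 12 = 3243.20000 / 12 = 270.26667
Sum of squared deviations: (−5.46667)² + (−10.66667)² + (−5.86667)² + (−4.86667)² + (−25.06667)² + (+10.03333)² + (+13.63333)² + (−9.16667)² + (−5.06667)² + (+28.73333)² + (+20.33333)² + (−6.56667)² = 2508.50667
Variance = 2508.50667 / 11 = 228.04606
SE* = √228.04606

SE* = 15.1012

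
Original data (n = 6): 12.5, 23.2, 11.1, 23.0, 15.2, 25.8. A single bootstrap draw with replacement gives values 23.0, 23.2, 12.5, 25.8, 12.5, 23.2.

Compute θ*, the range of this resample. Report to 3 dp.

θ* = 13.300

Range = 25.8 − 12.5 = 13.300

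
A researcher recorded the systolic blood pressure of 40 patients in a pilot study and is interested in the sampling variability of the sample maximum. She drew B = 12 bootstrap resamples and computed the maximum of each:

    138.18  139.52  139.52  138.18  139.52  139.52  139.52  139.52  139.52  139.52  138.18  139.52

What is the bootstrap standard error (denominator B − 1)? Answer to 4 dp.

SE* = 0.6060

Bootstrap SE is the standard deviation of the 12 replicate maximums.
Mean of replicates: (138.18 + 139.52 + 139.52 + 138.18 + 139.52 + 139.52 + 139.52 + 139.52 + 139.52 + 139.52 + 138.18 + 139.52) / 12 = 1670.22000 / 12 = 139.18500
Sum of squared deviations: (−1.00500)² + (+0.33500)² + (+0.33500)² + (−1.00500)² + (+0.33500)² + (+0.33500)² + (+0.33500)² + (+0.33500)² + (+0.33500)² + (+0.33500)² + (−1.00500)² + (+0.33500)² = 4.04010
Variance = 4.04010 / 11 = 0.36728
SE* = √0.36728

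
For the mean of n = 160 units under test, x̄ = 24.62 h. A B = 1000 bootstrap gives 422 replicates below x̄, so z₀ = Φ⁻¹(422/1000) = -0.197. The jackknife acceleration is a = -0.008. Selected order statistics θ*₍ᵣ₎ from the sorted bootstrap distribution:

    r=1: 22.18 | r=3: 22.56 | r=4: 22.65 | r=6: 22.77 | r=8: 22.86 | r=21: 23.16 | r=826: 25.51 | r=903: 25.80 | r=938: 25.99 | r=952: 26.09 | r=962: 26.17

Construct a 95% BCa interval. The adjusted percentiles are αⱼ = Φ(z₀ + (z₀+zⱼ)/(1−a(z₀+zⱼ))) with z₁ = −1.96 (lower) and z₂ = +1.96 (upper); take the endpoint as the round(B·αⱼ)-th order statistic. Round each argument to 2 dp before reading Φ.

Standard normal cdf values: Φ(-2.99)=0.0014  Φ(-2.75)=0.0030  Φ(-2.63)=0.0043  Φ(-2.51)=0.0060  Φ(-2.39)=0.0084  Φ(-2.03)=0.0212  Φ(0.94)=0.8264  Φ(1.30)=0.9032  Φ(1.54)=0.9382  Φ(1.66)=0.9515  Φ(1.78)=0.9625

Lower: z₀ + z₁ = -0.197 + (-1.960) = -2.157; 1 − a(z₀+z₁) = 1 − (-0.008)(-2.157) = 0.9827; argument = -0.197 + (-2.157)/0.9827 = -2.3919 → -2.39.
α₁ = Φ(-2.39) = 0.0084; rank = round(1000 × 0.0084) = 8; θ*₍8₎ = 22.86.
Upper: z₀ + z₂ = 1.763; 1 − a(z₀+z₂) = 1.0141; argument = 1.5415 → 1.54; α₂ = 0.9382; rank = 938; θ*₍938₎ = 25.99.

(22.86, 25.99)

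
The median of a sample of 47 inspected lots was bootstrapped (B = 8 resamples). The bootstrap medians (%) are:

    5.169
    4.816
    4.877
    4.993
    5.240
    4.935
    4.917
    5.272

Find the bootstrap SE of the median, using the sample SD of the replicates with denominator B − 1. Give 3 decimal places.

Bootstrap SE is the standard deviation of the 8 replicate medians.
Mean of replicates: (5.169 + 4.816 + 4.877 + 4.993 + 5.240 + 4.935 + 4.917 + 5.272) / 8 = 40.2190 / 8 = 5.0274
Sum of squared deviations: (+0.1416)² + (−0.2114)² + (−0.1504)² + (−0.0344)² + (+0.2126)² + (−0.0924)² + (−0.1104)² + (+0.2446)² = 0.2143
Variance = 0.2143 / 7 = 0.0306
SE* = √0.0306

SE* = 0.175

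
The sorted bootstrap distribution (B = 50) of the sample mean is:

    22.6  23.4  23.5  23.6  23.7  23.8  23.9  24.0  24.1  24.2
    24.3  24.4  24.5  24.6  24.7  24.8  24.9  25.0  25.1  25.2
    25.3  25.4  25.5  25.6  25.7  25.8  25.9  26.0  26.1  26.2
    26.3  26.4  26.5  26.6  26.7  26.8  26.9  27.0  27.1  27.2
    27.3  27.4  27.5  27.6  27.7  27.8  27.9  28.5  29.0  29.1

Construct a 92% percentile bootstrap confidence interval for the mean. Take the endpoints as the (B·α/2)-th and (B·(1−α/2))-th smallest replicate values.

α = 0.08; lower rank = 50 × 0.040 = 2; upper rank = 50 × 0.960 = 48.
The 2nd smallest replicate is 23.4; the 48th is 28.5.

(23.4, 28.5)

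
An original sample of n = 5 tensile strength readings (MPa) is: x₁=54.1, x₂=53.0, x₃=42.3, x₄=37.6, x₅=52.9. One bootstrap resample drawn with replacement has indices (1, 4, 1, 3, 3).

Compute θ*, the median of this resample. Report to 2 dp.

Resample values: 54.1, 37.6, 54.1, 42.3, 42.3.
Sorted: 37.6, 42.3, 42.3, 54.1, 54.1
Median = middle value = 42.30

θ* = 42.30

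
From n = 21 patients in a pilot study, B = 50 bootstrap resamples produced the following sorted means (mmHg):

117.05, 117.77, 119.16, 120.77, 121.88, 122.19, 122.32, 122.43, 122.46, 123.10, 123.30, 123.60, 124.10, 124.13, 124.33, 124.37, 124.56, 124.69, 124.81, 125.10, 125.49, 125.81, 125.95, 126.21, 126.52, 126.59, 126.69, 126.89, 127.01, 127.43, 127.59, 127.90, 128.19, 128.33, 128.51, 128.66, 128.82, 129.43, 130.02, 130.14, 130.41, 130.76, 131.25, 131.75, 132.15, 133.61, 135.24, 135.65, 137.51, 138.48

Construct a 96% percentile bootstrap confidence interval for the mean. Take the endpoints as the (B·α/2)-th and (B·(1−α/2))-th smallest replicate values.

(117.05, 137.51)

α = 0.04; lower rank = 50 × 0.020 = 1; upper rank = 50 × 0.980 = 49.
The 1st smallest replicate is 117.05; the 49th is 137.51.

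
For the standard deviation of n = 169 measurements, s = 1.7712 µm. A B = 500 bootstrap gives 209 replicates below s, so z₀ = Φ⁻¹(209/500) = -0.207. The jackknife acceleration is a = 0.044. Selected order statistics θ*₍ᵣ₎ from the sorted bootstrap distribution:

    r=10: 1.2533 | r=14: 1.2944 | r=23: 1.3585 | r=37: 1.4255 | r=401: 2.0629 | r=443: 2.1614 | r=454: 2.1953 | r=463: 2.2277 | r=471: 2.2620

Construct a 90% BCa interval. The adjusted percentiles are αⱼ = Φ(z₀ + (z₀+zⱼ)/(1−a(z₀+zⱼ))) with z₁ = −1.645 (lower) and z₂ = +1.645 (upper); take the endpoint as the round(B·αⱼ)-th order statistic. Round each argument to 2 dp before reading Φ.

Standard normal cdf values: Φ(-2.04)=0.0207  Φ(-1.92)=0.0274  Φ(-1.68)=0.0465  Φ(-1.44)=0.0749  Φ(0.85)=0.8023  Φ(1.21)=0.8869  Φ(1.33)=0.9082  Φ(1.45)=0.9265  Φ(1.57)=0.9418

Lower: z₀ + z₁ = -0.207 + (-1.645) = -1.852; 1 − a(z₀+z₁) = 1 − (0.044)(-1.852) = 1.0815; argument = -0.207 + (-1.852)/1.0815 = -1.9195 → -1.92.
α₁ = Φ(-1.92) = 0.0274; rank = round(500 × 0.0274) = 14; θ*₍14₎ = 1.2944.
Upper: z₀ + z₂ = 1.438; 1 − a(z₀+z₂) = 0.9367; argument = 1.3281 → 1.33; α₂ = 0.9082; rank = 454; θ*₍454₎ = 2.1953.

(1.2944, 2.1953)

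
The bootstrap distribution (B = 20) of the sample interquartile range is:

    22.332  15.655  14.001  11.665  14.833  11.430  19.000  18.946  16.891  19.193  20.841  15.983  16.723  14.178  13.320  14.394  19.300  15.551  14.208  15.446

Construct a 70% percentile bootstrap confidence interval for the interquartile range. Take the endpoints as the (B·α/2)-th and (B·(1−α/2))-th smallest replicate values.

(13.320, 19.193)

Sorted replicates: 11.430, 11.665, 13.320, 14.001, 14.178, 14.208, 14.394, 14.833, 15.446, 15.551, 15.655, 15.983, 16.723, 16.891, 18.946, 19.000, 19.193, 19.300, 20.841, 22.332
α = 0.30; lower rank = 20 × 0.150 = 3; upper rank = 20 × 0.850 = 17.
The 3rd smallest replicate is 13.320; the 17th is 19.193.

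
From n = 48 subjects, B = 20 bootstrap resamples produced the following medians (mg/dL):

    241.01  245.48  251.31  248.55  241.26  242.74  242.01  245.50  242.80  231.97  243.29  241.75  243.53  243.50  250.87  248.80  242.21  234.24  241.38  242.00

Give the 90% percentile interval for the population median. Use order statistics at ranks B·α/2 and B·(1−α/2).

(231.97, 250.87)

Sorted replicates: 231.97, 234.24, 241.01, 241.26, 241.38, 241.75, 242.00, 242.01, 242.21, 242.74, 242.80, 243.29, 243.50, 243.53, 245.48, 245.50, 248.55, 248.80, 250.87, 251.31
α = 0.10; lower rank = 20 × 0.050 = 1; upper rank = 20 × 0.950 = 19.
The 1st smallest replicate is 231.97; the 19th is 250.87.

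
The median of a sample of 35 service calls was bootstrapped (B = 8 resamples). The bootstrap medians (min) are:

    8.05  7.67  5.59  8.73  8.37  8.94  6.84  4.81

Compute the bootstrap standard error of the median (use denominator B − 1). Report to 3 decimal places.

Bootstrap SE is the standard deviation of the 8 replicate medians.
Mean of replicates: (8.05 + 7.67 + 5.59 + 8.73 + 8.37 + 8.94 + 6.84 + 4.81) / 8 = 59.0000 / 8 = 7.3750
Sum of squared deviations: (+0.6750)² + (+0.2950)² + (−1.7850)² + (+1.3550)² + (+0.9950)² + (+1.5650)² + (−0.5350)² + (−2.5650)² = 15.8696
Variance = 15.8696 / 7 = 2.2671
SE* = √2.2671

SE* = 1.506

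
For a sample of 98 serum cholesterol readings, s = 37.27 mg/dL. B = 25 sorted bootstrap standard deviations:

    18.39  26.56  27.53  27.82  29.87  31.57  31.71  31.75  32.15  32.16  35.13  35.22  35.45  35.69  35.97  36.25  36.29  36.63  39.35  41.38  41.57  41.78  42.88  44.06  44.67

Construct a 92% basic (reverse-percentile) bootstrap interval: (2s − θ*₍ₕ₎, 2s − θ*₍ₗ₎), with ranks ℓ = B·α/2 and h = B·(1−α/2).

(30.48, 56.15)

Percentile endpoints at ranks 1 and 24: θ*₍1₎ = 18.39, θ*₍24₎ = 44.06.
Basic interval reflects these around s:
  lower = 2 × 37.27 − 44.06 = 30.48
  upper = 2 × 37.27 − 18.39 = 56.15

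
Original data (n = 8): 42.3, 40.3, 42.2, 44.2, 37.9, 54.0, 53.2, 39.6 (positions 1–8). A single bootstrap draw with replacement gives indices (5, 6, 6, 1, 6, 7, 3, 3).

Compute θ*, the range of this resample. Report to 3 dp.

θ* = 16.100

Resample values: 37.9, 54.0, 54.0, 42.3, 54.0, 53.2, 42.2, 42.2.
Range = 54.0 − 37.9 = 16.100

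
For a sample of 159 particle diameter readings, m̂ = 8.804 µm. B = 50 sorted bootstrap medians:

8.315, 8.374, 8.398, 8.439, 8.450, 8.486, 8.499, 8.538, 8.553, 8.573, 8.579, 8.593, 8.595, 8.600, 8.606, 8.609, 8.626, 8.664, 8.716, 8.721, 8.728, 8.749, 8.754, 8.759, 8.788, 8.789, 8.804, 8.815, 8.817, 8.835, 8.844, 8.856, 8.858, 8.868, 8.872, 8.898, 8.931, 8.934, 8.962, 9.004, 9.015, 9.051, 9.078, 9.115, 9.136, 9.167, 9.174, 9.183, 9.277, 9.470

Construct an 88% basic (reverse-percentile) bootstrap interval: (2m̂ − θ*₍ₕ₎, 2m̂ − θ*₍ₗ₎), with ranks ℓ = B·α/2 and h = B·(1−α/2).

Percentile endpoints at ranks 3 and 47: θ*₍3₎ = 8.398, θ*₍47₎ = 9.174.
Basic interval reflects these around m̂:
  lower = 2 × 8.804 − 9.174 = 8.434
  upper = 2 × 8.804 − 8.398 = 9.210

(8.434, 9.210)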